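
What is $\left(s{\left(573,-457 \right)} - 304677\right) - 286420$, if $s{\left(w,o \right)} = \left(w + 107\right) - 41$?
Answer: $-590458$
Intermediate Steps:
$s{\left(w,o \right)} = 66 + w$ ($s{\left(w,o \right)} = \left(107 + w\right) - 41 = 66 + w$)
$\left(s{\left(573,-457 \right)} - 304677\right) - 286420 = \left(\left(66 + 573\right) - 304677\right) - 286420 = \left(639 - 304677\right) - 286420 = -304038 - 286420 = -590458$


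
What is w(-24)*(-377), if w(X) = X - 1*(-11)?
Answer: 4901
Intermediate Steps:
w(X) = 11 + X (w(X) = X + 11 = 11 + X)
w(-24)*(-377) = (11 - 24)*(-377) = -13*(-377) = 4901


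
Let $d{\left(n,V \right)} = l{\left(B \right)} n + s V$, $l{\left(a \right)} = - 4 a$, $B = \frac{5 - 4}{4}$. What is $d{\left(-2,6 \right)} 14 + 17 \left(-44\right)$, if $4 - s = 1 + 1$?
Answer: $-552$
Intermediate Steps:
$B = \frac{1}{4}$ ($B = \left(5 - 4\right) \frac{1}{4} = 1 \cdot \frac{1}{4} = \frac{1}{4} \approx 0.25$)
$s = 2$ ($s = 4 - \left(1 + 1\right) = 4 - 2 = 2$)
$d{\left(n,V \right)} = - n + 2 V$ ($d{\left(n,V \right)} = \left(-4\right) \frac{1}{4} n + 2 V = - n + 2 V$)
$d{\left(-2,6 \right)} 14 + 17 \left(-44\right) = \left(\left(-1\right) \left(-2\right) + 2 \cdot 6\right) 14 + 17 \left(-44\right) = \left(2 + 12\right) 14 - 748 = 14 \cdot 14 - 748 = 196 - 748 = -552$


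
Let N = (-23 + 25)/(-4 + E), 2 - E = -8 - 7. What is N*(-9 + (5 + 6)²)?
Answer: 224/13 ≈ 17.231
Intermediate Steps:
E = 17 (E = 2 - (-8 - 7) = 2 - 1*(-15) = 2 + 15 = 17)
N = 2/13 (N = (-23 + 25)/(-4 + 17) = 2/13 ≈ 0.15385)
N*(-9 + (5 + 6)²) = 2*(-9 + (5 + 6)²)/13 = 2*(-9 + 11²)/13 = 2*(-9 + 121)/13 = (2/13)*112 = 224/13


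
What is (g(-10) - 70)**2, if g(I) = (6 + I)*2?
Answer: 6084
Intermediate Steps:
g(I) = 12 + 2*I
(g(-10) - 70)**2 = ((12 + 2*(-10)) - 70)**2 = ((12 - 20) - 70)**2 = (-8 - 70)**2 = (-78)**2 = 6084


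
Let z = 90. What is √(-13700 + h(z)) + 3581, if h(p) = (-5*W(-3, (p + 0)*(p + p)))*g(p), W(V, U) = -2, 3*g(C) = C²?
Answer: 3581 + 10*√133 ≈ 3696.3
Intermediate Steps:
g(C) = C²/3
h(p) = 10*p²/3 (h(p) = (-5*(-2))*(p²/3) = 10*(p²/3) = 10*p²/3)
√(-13700 + h(z)) + 3581 = √(-13700 + (10/3)*90²) + 3581 = √(-13700 + (10/3)*8100) + 3581 = √(-13700 + 27000) + 3581 = √13300 + 3581 = 10*√133 + 3581 = 3581 + 10*√133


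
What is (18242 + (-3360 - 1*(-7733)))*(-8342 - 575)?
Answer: -201657955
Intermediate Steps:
(18242 + (-3360 - 1*(-7733)))*(-8342 - 575) = (18242 + (-3360 + 7733))*(-8917) = (18242 + 4373)*(-8917) = 22615*(-8917) = -201657955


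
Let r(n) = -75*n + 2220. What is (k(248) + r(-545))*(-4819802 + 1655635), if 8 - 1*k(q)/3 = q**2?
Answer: 447391064631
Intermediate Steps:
r(n) = 2220 - 75*n
k(q) = 24 - 3*q**2
(k(248) + r(-545))*(-4819802 + 1655635) = ((24 - 3*248**2) + (2220 - 75*(-545)))*(-4819802 + 1655635) = ((24 - 3*61504) + (2220 + 40875))*(-3164167) = ((24 - 184512) + 43095)*(-3164167) = (-184488 + 43095)*(-3164167) = -141393*(-3164167) = 447391064631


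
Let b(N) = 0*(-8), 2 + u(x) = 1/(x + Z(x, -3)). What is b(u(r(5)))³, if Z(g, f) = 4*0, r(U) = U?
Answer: 0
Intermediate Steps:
Z(g, f) = 0
u(x) = -2 + 1/x (u(x) = -2 + 1/(x + 0) = -2 + 1/x)
b(N) = 0
b(u(r(5)))³ = 0³ = 0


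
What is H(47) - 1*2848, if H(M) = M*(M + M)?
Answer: 1570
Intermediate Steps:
H(M) = 2*M**2 (H(M) = M*(2*M) = 2*M**2)
H(47) - 1*2848 = 2*47**2 - 1*2848 = 2*2209 - 2848 = 4418 - 2848 = 1570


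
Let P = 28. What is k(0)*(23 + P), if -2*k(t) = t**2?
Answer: 0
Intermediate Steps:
k(t) = -t**2/2
k(0)*(23 + P) = (-1/2*0**2)*(23 + 28) = -1/2*0*51 = 0*51 = 0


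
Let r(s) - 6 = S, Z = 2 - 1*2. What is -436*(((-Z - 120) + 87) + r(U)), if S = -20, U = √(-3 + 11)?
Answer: 20492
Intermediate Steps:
U = 2*√2 (U = √8 = 2*√2 ≈ 2.8284)
Z = 0 (Z = 2 - 2 = 0)
r(s) = -14 (r(s) = 6 - 20 = -14)
-436*(((-Z - 120) + 87) + r(U)) = -436*(((-1*0 - 120) + 87) - 14) = -436*(((0 - 120) + 87) - 14) = -436*((-120 + 87) - 14) = -436*(-33 - 14) = -436*(-47) = 20492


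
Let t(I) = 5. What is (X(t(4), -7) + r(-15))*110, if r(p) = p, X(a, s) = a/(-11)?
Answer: -1700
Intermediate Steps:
X(a, s) = -a/11 (X(a, s) = a*(-1/11) = -a/11)
(X(t(4), -7) + r(-15))*110 = (-1/11*5 - 15)*110 = (-5/11 - 15)*110 = -170/11*110 = -1700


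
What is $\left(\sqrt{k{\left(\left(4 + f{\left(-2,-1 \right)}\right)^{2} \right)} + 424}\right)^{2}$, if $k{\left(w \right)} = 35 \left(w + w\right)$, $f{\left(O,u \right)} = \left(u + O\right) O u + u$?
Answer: $1054$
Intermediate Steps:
$f{\left(O,u \right)} = u + O u \left(O + u\right)$ ($f{\left(O,u \right)} = \left(O + u\right) O u + u = O \left(O + u\right) u + u = O u \left(O + u\right) + u = u + O u \left(O + u\right)$)
$k{\left(w \right)} = 70 w$ ($k{\left(w \right)} = 35 \cdot 2 w = 70 w$)
$\left(\sqrt{k{\left(\left(4 + f{\left(-2,-1 \right)}\right)^{2} \right)} + 424}\right)^{2} = \left(\sqrt{70 \left(4 - \left(1 + \left(-2\right)^{2} - -2\right)\right)^{2} + 424}\right)^{2} = \left(\sqrt{70 \left(4 - \left(1 + 4 + 2\right)\right)^{2} + 424}\right)^{2} = \left(\sqrt{70 \left(4 - 7\right)^{2} + 424}\right)^{2} = \left(\sqrt{70 \left(-3\right)^{2} + 424}\right)^{2} = \left(\sqrt{70 \cdot 9 + 424}\right)^{2} = \left(\sqrt{630 + 424}\right)^{2} = \left(\sqrt{1054}\right)^{2} = 1054$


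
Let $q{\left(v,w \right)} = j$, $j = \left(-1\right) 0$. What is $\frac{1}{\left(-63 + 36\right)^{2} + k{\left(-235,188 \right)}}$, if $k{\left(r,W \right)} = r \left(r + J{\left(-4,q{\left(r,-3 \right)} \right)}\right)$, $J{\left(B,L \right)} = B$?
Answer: $\frac{1}{56894} \approx 1.7577 \cdot 10^{-5}$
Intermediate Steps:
$j = 0$
$q{\left(v,w \right)} = 0$
$k{\left(r,W \right)} = r \left(-4 + r\right)$ ($k{\left(r,W \right)} = r \left(r - 4\right) = r \left(-4 + r\right)$)
$\frac{1}{\left(-63 + 36\right)^{2} + k{\left(-235,188 \right)}} = \frac{1}{\left(-63 + 36\right)^{2} - 235 \left(-4 - 235\right)} = \frac{1}{\left(-27\right)^{2} - -56165} = \frac{1}{729 + 56165} = \frac{1}{56894}$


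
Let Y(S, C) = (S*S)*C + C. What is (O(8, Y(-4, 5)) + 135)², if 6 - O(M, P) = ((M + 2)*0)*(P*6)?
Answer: 19881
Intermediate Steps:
Y(S, C) = C + C*S² (Y(S, C) = S²*C + C = C*S² + C = C + C*S²)
O(M, P) = 6 (O(M, P) = 6 - (M + 2)*0*P*6 = 6 - (2 + M)*0*6*P = 6 - 0*6*P = 6 - 1*0 = 6 + 0 = 6)
(O(8, Y(-4, 5)) + 135)² = (6 + 135)² = 141² = 19881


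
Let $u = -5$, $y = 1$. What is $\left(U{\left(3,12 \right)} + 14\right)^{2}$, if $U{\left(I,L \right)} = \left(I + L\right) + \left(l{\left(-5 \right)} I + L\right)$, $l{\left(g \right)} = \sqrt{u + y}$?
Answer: $1645 + 492 i \approx 1645.0 + 492.0 i$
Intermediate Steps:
$l{\left(g \right)} = 2 i$ ($l{\left(g \right)} = \sqrt{-5 + 1} = \sqrt{-4} = 2 i$)
$U{\left(I,L \right)} = I + 2 L + 2 i I$ ($U{\left(I,L \right)} = \left(I + L\right) + \left(2 i I + L\right) = \left(I + L\right) + \left(L + 2 i I\right) = I + 2 L + 2 i I$)
$\left(U{\left(3,12 \right)} + 14\right)^{2} = \left(\left(3 + 2 \cdot 12 + 2 i 3\right) + 14\right)^{2} = \left(\left(3 + 24 + 6 i\right) + 14\right)^{2} = \left(\left(27 + 6 i\right) + 14\right)^{2} = \left(41 + 6 i\right)^{2}$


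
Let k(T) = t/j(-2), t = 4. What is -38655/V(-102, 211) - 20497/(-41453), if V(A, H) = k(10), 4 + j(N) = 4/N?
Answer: 4807138139/82906 ≈ 57983.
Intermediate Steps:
j(N) = -4 + 4/N
k(T) = -⅔ (k(T) = 4/(-4 + 4/(-2)) = 4/(-4 + 4*(-½)) = 4/(-4 - 2) = 4/(-6) = 4*(-⅙) = -⅔)
V(A, H) = -⅔
-38655/V(-102, 211) - 20497/(-41453) = -38655/(-⅔) - 20497/(-41453) = -38655*(-3/2) - 20497*(-1/41453) = 115965/2 + 20497/41453 = 4807138139/82906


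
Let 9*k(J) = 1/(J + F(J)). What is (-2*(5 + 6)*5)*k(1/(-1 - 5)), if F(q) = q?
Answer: 110/3 ≈ 36.667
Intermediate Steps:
k(J) = 1/(18*J) (k(J) = 1/(9*(J + J)) = 1/(9*((2*J))) = (1/(2*J))/9 = 1/(18*J))
(-2*(5 + 6)*5)*k(1/(-1 - 5)) = (-2*(5 + 6)*5)*(1/(18*(1/(-1 - 5)))) = (-22*5)*(1/(18*(1/(-6)))) = (-2*55)*(1/(18*(-⅙))) = -55*(-6)/9 = -110*(-⅓) = 110/3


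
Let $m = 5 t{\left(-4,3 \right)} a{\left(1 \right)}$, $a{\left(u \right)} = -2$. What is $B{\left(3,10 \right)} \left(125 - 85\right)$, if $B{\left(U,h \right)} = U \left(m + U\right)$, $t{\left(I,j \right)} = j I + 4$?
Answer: $9960$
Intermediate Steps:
$t{\left(I,j \right)} = 4 + I j$ ($t{\left(I,j \right)} = I j + 4 = 4 + I j$)
$m = 80$ ($m = 5 \left(4 - 12\right) \left(-2\right) = 5 \left(-8\right) \left(-2\right) = \left(-40\right) \left(-2\right) = 80$)
$B{\left(U,h \right)} = U \left(80 + U\right)$
$B{\left(3,10 \right)} \left(125 - 85\right) = 3 \left(80 + 3\right) \left(125 - 85\right) = 3 \cdot 83 \cdot 40 = 249 \cdot 40 = 9960$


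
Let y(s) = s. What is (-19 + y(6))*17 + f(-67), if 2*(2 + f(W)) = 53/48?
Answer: -21355/96 ≈ -222.45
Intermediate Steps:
f(W) = -139/96 (f(W) = -2 + (53/48)/2 = -2 + (53*(1/48))/2 = -2 + (1/2)*(53/48) = -2 + 53/96 = -139/96)
(-19 + y(6))*17 + f(-67) = (-19 + 6)*17 - 139/96 = -13*17 - 139/96 = -221 - 139/96 = -21355/96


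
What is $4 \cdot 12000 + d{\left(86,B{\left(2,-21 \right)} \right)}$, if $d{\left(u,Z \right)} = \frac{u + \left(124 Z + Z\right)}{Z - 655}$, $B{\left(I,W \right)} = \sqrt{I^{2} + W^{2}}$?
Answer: $\frac{4114345609}{85716} - \frac{81961 \sqrt{445}}{428580} \approx 47996.0$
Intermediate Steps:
$d{\left(u,Z \right)} = \frac{u + 125 Z}{-655 + Z}$
$4 \cdot 12000 + d{\left(86,B{\left(2,-21 \right)} \right)} = 4 \cdot 12000 + \frac{86 + 125 \sqrt{2^{2} + \left(-21\right)^{2}}}{-655 + \sqrt{2^{2} + \left(-21\right)^{2}}} = 48000 + \frac{86 + 125 \sqrt{4 + 441}}{-655 + \sqrt{4 + 441}} = 48000 + \frac{86 + 125 \sqrt{445}}{-655 + \sqrt{445}}$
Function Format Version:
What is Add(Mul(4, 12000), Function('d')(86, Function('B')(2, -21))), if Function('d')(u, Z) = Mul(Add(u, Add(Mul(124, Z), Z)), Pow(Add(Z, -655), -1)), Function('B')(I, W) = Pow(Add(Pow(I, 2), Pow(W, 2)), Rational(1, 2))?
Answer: Add(Rational(4114345609, 85716), Mul(Rational(-81961, 428580), Pow(445, Rational(1, 2)))) ≈ 47996.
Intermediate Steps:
Function('d')(u, Z) = Mul(Pow(Add(-655, Z), -1), Add(u, Mul(125, Z))) (Function('d')(u, Z) = Mul(Add(u, Mul(125, Z)), Pow(Add(-655, Z), -1)) = Mul(Pow(Add(-655, Z), -1), Add(u, Mul(125, Z))))
Add(Mul(4, 12000), Function('d')(86, Function('B')(2, -21))) = Add(Mul(4, 12000), Mul(Pow(Add(-655, Pow(Add(Pow(2, 2), Pow(-21, 2)), Rational(1, 2))), -1), Add(86, Mul(125, Pow(Add(Pow(2, 2), Pow(-21, 2)), Rational(1, 2)))))) = Add(48000, Mul(Pow(Add(-655, Pow(Add(4, 441), Rational(1, 2))), -1), Add(86, Mul(125, Pow(Add(4, 441), Rational(1, 2)))))) = Add(48000, Mul(Pow(Add(-655, Pow(445, Rational(1, 2))), -1), Add(86, Mul(125, Pow(445, Rational(1, 2))))))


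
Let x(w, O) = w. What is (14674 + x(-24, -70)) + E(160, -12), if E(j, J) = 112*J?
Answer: 13306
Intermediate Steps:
(14674 + x(-24, -70)) + E(160, -12) = (14674 - 24) + 112*(-12) = 14650 - 1344 = 13306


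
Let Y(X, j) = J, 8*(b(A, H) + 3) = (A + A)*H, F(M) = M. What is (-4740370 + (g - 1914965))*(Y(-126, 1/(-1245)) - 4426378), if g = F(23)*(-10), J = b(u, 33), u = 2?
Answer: 58919913286885/2 ≈ 2.9460e+13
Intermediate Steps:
b(A, H) = -3 + A*H/4 (b(A, H) = -3 + ((A + A)*H)/8 = -3 + ((2*A)*H)/8 = -3 + (2*A*H)/8 = -3 + A*H/4)
J = 27/2 (J = -3 + (1/4)*2*33 = -3 + 33/2 = 27/2 ≈ 13.500)
Y(X, j) = 27/2
g = -230 (g = 23*(-10) = -230)
(-4740370 + (g - 1914965))*(Y(-126, 1/(-1245)) - 4426378) = (-4740370 + (-230 - 1914965))*(27/2 - 4426378) = (-4740370 - 1915195)*(-8852729/2) = -6655565*(-8852729/2) = 58919913286885/2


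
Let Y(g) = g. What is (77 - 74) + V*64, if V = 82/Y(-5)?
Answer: -5233/5 ≈ -1046.6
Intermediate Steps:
V = -82/5 (V = 82/(-5) = 82*(-⅕) = -82/5 ≈ -16.400)
(77 - 74) + V*64 = (77 - 74) - 82/5*64 = 3 - 5248/5 = -5233/5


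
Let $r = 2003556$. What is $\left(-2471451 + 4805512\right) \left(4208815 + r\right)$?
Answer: $14500052868631$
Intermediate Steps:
$\left(-2471451 + 4805512\right) \left(4208815 + r\right) = \left(-2471451 + 4805512\right) \left(4208815 + 2003556\right) = 2334061 \cdot 6212371 = 14500052868631$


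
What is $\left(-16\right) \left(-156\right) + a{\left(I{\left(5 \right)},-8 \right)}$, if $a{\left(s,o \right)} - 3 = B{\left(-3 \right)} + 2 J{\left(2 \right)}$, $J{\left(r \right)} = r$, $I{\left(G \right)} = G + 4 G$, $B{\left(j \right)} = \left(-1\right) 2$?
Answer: $2501$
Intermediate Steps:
$B{\left(j \right)} = -2$
$I{\left(G \right)} = 5 G$
$a{\left(s,o \right)} = 5$ ($a{\left(s,o \right)} = 3 + \left(-2 + 2 \cdot 2\right) = 3 + \left(-2 + 4\right) = 3 + 2 = 5$)
$\left(-16\right) \left(-156\right) + a{\left(I{\left(5 \right)},-8 \right)} = \left(-16\right) \left(-156\right) + 5 = 2496 + 5 = 2501$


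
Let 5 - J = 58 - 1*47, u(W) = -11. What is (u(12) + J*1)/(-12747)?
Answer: 17/12747 ≈ 0.0013336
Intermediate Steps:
J = -6 (J = 5 - (58 - 1*47) = 5 - (58 - 47) = 5 - 1*11 = 5 - 11 = -6)
(u(12) + J*1)/(-12747) = (-11 - 6*1)/(-12747) = (-11 - 6)*(-1/12747) = -17*(-1/12747) = 17/12747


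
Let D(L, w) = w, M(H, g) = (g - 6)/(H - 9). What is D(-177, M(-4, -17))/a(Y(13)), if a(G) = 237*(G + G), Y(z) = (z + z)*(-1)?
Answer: -23/160212 ≈ -0.00014356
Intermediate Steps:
Y(z) = -2*z (Y(z) = (2*z)*(-1) = -2*z)
M(H, g) = (-6 + g)/(-9 + H)
a(G) = 474*G (a(G) = 237*(2*G) = 474*G)
D(-177, M(-4, -17))/a(Y(13)) = ((-6 - 17)/(-9 - 4))/((474*(-2*13))) = (-23/(-13))/((474*(-26))) = -1/13*(-23)/(-12324) = (23/13)*(-1/12324) = -23/160212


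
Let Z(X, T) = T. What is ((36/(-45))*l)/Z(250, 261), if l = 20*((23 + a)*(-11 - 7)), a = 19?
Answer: 1344/29 ≈ 46.345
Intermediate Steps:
l = -15120 (l = 20*((23 + 19)*(-11 - 7)) = 20*(42*(-18)) = 20*(-756) = -15120)
((36/(-45))*l)/Z(250, 261) = ((36/(-45))*(-15120))/261 = ((36*(-1/45))*(-15120))*(1/261) = -⅘*(-15120)*(1/261) = 12096*(1/261) = 1344/29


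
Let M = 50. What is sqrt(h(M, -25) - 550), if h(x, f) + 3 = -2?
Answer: I*sqrt(555) ≈ 23.558*I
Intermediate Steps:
h(x, f) = -5 (h(x, f) = -3 - 2 = -5)
sqrt(h(M, -25) - 550) = sqrt(-5 - 550) = sqrt(-555) = I*sqrt(555)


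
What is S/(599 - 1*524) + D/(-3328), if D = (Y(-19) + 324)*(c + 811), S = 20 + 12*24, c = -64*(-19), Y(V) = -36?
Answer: -1336193/7800 ≈ -171.31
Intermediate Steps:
c = 1216
S = 308 (S = 20 + 288 = 308)
D = 583776 (D = (-36 + 324)*(1216 + 811) = 288*2027 = 583776)
S/(599 - 1*524) + D/(-3328) = 308/(599 - 1*524) + 583776/(-3328) = 308/(599 - 524) + 583776*(-1/3328) = 308/75 - 18243/104 = -1336193/7800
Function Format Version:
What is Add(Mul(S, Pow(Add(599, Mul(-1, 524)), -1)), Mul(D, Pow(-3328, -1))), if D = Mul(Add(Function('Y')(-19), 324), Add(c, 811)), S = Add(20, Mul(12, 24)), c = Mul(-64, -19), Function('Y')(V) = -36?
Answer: Rational(-1336193, 7800) ≈ -171.31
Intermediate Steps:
c = 1216
S = 308 (S = Add(20, 288) = 308)
D = 583776 (D = Mul(Add(-36, 324), Add(1216, 811)) = Mul(288, 2027) = 583776)
Add(Mul(S, Pow(Add(599, Mul(-1, 524)), -1)), Mul(D, Pow(-3328, -1))) = Add(Mul(308, Pow(Add(599, Mul(-1, 524)), -1)), Mul(583776, Pow(-3328, -1))) = Add(Mul(308, Pow(Add(599, -524), -1)), Mul(583776, Rational(-1, 3328))) = Add(Mul(308, Pow(75, -1)), Rational(-18243, 104)) = Add(Mul(308, Rational(1, 75)), Rational(-18243, 104)) = Add(Rational(308, 75), Rational(-18243, 104)) = Rational(-1336193, 7800)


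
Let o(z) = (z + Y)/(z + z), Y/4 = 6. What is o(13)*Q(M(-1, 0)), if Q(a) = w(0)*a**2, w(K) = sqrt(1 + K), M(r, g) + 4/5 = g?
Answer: 296/325 ≈ 0.91077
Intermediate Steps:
Y = 24 (Y = 4*6 = 24)
M(r, g) = -4/5 + g
o(z) = (24 + z)/(2*z) (o(z) = (z + 24)/(z + z) = (24 + z)/((2*z)) = (24 + z)*(1/(2*z)) = (24 + z)/(2*z))
Q(a) = a**2 (Q(a) = sqrt(1 + 0)*a**2 = sqrt(1)*a**2 = 1*a**2 = a**2)
o(13)*Q(M(-1, 0)) = ((1/2)*(24 + 13)/13)*(-4/5 + 0)**2 = ((1/2)*(1/13)*37)*(-4/5)**2 = (37/26)*(16/25) = 296/325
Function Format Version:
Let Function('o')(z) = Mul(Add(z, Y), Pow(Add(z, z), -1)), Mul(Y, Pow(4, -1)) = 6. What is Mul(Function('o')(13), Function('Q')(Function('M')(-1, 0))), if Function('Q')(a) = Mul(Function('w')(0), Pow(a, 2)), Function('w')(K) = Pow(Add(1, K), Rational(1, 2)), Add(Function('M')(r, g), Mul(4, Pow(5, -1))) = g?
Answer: Rational(296, 325) ≈ 0.91077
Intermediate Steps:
Y = 24 (Y = Mul(4, 6) = 24)
Function('M')(r, g) = Add(Rational(-4, 5), g)
Function('o')(z) = Mul(Rational(1, 2), Pow(z, -1), Add(24, z)) (Function('o')(z) = Mul(Add(z, 24), Pow(Add(z, z), -1)) = Mul(Add(24, z), Pow(Mul(2, z), -1)) = Mul(Add(24, z), Mul(Rational(1, 2), Pow(z, -1))) = Mul(Rational(1, 2), Pow(z, -1), Add(24, z)))
Function('Q')(a) = Pow(a, 2) (Function('Q')(a) = Mul(Pow(Add(1, 0), Rational(1, 2)), Pow(a, 2)) = Mul(Pow(1, Rational(1, 2)), Pow(a, 2)) = Mul(1, Pow(a, 2)) = Pow(a, 2))
Mul(Function('o')(13), Function('Q')(Function('M')(-1, 0))) = Mul(Mul(Rational(1, 2), Pow(13, -1), Add(24, 13)), Pow(Add(Rational(-4, 5), 0), 2)) = Mul(Mul(Rational(1, 2), Rational(1, 13), 37), Pow(Rational(-4, 5), 2)) = Mul(Rational(37, 26), Rational(16, 25)) = Rational(296, 325)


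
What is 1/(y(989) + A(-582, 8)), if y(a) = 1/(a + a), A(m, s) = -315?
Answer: -1978/623069 ≈ -0.0031746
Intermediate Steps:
y(a) = 1/(2*a)
1/(y(989) + A(-582, 8)) = 1/((½)/989 - 315) = 1/((½)*(1/989) - 315) = 1/(1/1978 - 315) = 1/(-623069/1978) = -1978/623069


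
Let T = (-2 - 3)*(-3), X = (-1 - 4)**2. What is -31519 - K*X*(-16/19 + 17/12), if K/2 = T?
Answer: -1214097/38 ≈ -31950.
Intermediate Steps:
X = 25 (X = (-5)**2 = 25)
T = 15 (T = -5*(-3) = 15)
K = 30 (K = 2*15 = 30)
-31519 - K*X*(-16/19 + 17/12) = -31519 - 30*25*(-16/19 + 17/12) = -31519 - 750*(-16*1/19 + 17*(1/12)) = -31519 - 750*(-16/19 + 17/12) = -31519 - 750*131/228 = -31519 - 1*16375/38 = -31519 - 16375/38 = -1214097/38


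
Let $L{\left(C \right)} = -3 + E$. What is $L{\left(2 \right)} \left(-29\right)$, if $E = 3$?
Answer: $0$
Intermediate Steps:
$L{\left(C \right)} = 0$ ($L{\left(C \right)} = -3 + 3 = 0$)
$L{\left(2 \right)} \left(-29\right) = 0 \left(-29\right) = 0$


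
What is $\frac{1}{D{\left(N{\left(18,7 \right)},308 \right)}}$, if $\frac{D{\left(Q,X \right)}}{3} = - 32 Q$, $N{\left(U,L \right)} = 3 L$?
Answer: $- \frac{1}{2016} \approx -0.00049603$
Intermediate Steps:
$D{\left(Q,X \right)} = - 96 Q$ ($D{\left(Q,X \right)} = 3 \left(- 32 Q\right) = - 96 Q$)
$\frac{1}{D{\left(N{\left(18,7 \right)},308 \right)}} = \frac{1}{\left(-96\right) 3 \cdot 7} = \frac{1}{\left(-96\right) 21} = \frac{1}{-2016} = - \frac{1}{2016}$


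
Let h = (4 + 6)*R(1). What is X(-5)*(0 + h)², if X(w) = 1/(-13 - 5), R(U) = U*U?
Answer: -50/9 ≈ -5.5556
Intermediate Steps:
R(U) = U²
X(w) = -1/18 (X(w) = 1/(-18) = -1/18)
h = 10 (h = (4 + 6)*1² = 10*1 = 10)
X(-5)*(0 + h)² = -(0 + 10)²/18 = -1/18*10² = -1/18*100 = -50/9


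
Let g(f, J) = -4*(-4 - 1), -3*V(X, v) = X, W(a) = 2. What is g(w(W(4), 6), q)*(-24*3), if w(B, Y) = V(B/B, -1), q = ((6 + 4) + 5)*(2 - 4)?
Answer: -1440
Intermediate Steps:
V(X, v) = -X/3
q = -30 (q = (10 + 5)*(-2) = 15*(-2) = -30)
w(B, Y) = -⅓ (w(B, Y) = -B/(3*B) = -⅓*1 = -⅓)
g(f, J) = 20 (g(f, J) = -4*(-5) = 20)
g(w(W(4), 6), q)*(-24*3) = 20*(-24*3) = 20*(-72) = -1440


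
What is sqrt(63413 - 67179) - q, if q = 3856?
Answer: -3856 + I*sqrt(3766) ≈ -3856.0 + 61.368*I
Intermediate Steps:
sqrt(63413 - 67179) - q = sqrt(63413 - 67179) - 1*3856 = sqrt(-3766) - 3856 = I*sqrt(3766) - 3856 = -3856 + I*sqrt(3766)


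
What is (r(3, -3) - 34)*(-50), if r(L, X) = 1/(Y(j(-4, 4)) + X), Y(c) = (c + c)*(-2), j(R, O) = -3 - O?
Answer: 1698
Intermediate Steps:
Y(c) = -4*c (Y(c) = (2*c)*(-2) = -4*c)
r(L, X) = 1/(28 + X) (r(L, X) = 1/(-4*(-3 - 1*4) + X) = 1/(-4*(-3 - 4) + X) = 1/(-4*(-7) + X) = 1/(28 + X))
(r(3, -3) - 34)*(-50) = (1/(28 - 3) - 34)*(-50) = (1/25 - 34)*(-50) = -849/25*(-50) = 1698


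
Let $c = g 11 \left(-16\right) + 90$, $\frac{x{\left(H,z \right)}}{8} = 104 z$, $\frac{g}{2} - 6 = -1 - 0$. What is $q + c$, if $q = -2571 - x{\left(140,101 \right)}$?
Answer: $-88273$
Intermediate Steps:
$g = 10$ ($g = 12 + 2 \left(-1 - 0\right) = 12 + 2 \left(-1 + 0\right) = 12 + 2 \left(-1\right) = 12 - 2 = 10$)
$x{\left(H,z \right)} = 832 z$ ($x{\left(H,z \right)} = 8 \cdot 104 z = 832 z$)
$q = -86603$ ($q = -2571 - 832 \cdot 101 = -2571 - 84032 = -86603$)
$c = -1670$ ($c = 10 \cdot 11 \left(-16\right) + 90 = 110 \left(-16\right) + 90 = -1760 + 90 = -1670$)
$q + c = -86603 - 1670 = -88273$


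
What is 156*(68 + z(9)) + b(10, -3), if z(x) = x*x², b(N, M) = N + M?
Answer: 124339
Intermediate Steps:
b(N, M) = M + N
z(x) = x³
156*(68 + z(9)) + b(10, -3) = 156*(68 + 9³) + (-3 + 10) = 156*(68 + 729) + 7 = 156*797 + 7 = 124332 + 7 = 124339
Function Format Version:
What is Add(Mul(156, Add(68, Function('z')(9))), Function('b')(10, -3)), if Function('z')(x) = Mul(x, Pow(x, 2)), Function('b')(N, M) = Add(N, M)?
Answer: 124339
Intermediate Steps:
Function('b')(N, M) = Add(M, N)
Function('z')(x) = Pow(x, 3)
Add(Mul(156, Add(68, Function('z')(9))), Function('b')(10, -3)) = Add(Mul(156, Add(68, Pow(9, 3))), Add(-3, 10)) = Add(Mul(156, Add(68, 729)), 7) = Add(Mul(156, 797), 7) = Add(124332, 7) = 124339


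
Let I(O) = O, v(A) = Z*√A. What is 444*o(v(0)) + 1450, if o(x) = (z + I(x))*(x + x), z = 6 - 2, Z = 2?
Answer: 1450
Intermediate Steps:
z = 4
v(A) = 2*√A
o(x) = 2*x*(4 + x) (o(x) = (4 + x)*(x + x) = (4 + x)*(2*x) = 2*x*(4 + x))
444*o(v(0)) + 1450 = 444*(2*(2*√0)*(4 + 2*√0)) + 1450 = 444*(2*(2*0)*(4 + 2*0)) + 1450 = 444*(2*0*(4 + 0)) + 1450 = 444*(2*0*4) + 1450 = 444*0 + 1450 = 0 + 1450 = 1450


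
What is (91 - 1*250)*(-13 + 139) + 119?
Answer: -19915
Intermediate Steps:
(91 - 1*250)*(-13 + 139) + 119 = (91 - 250)*126 + 119 = -159*126 + 119 = -20034 + 119 = -19915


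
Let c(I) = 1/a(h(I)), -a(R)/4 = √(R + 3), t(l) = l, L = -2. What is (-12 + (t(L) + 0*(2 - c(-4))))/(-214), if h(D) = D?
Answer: 7/107 ≈ 0.065421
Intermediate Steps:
a(R) = -4*√(3 + R) (a(R) = -4*√(R + 3) = -4*√(3 + R))
c(I) = -1/(4*√(3 + I)) (c(I) = 1/(-4*√(3 + I)) = -1/(4*√(3 + I)))
(-12 + (t(L) + 0*(2 - c(-4))))/(-214) = (-12 + (-2 + 0*(2 - (-1)/(4*√(3 - 4)))))/(-214) = (-12 + (-2 + 0*(2 - (-1)/(4*√(-1)))))*(-1/214) = (-12 + (-2 + 0*(2 - (-1)*(-I)/4)))*(-1/214) = (-12 + (-2 + 0*(2 - I/4)))*(-1/214) = (-12 + (-2 + 0))*(-1/214) = (-12 - 2)*(-1/214) = -14*(-1/214) = 7/107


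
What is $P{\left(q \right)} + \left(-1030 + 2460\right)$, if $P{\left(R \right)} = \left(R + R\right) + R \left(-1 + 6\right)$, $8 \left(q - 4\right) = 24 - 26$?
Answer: $\frac{5825}{4} \approx 1456.3$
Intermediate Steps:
$q = \frac{15}{4}$ ($q = 4 + \frac{24 - 26}{8} = 4 + \frac{1}{8} \left(-2\right) = 4 - \frac{1}{4} = \frac{15}{4} \approx 3.75$)
$P{\left(R \right)} = 7 R$ ($P{\left(R \right)} = 2 R + R 5 = 2 R + 5 R = 7 R$)
$P{\left(q \right)} + \left(-1030 + 2460\right) = 7 \cdot \frac{15}{4} + \left(-1030 + 2460\right) = \frac{105}{4} + 1430 = \frac{5825}{4}$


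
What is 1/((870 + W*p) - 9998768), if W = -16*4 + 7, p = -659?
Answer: -1/9960335 ≈ -1.0040e-7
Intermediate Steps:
W = -57 (W = -64 + 7 = -57)
1/((870 + W*p) - 9998768) = 1/((870 - 57*(-659)) - 9998768) = 1/((870 + 37563) - 9998768) = 1/(38433 - 9998768) = 1/(-9960335) = -1/9960335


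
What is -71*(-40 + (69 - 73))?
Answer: 3124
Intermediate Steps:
-71*(-40 + (69 - 73)) = -71*(-40 - 4) = -71*(-44) = 3124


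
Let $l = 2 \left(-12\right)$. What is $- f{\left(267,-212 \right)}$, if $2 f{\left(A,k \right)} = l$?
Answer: $12$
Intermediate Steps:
$l = -24$
$f{\left(A,k \right)} = -12$ ($f{\left(A,k \right)} = \frac{1}{2} \left(-24\right) = -12$)
$- f{\left(267,-212 \right)} = \left(-1\right) \left(-12\right) = 12$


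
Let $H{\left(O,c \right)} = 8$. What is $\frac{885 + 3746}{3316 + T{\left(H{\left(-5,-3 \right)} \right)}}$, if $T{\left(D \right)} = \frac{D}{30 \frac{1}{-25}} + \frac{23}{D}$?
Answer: $\frac{111144}{79493} \approx 1.3982$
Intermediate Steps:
$T{\left(D \right)} = \frac{23}{D} - \frac{5 D}{6}$ ($T{\left(D \right)} = \frac{D}{30 \left(- \frac{1}{25}\right)} + \frac{23}{D} = \frac{D}{- \frac{6}{5}} + \frac{23}{D} = D \left(- \frac{5}{6}\right) + \frac{23}{D} = - \frac{5 D}{6} + \frac{23}{D} = \frac{23}{D} - \frac{5 D}{6}$)
$\frac{885 + 3746}{3316 + T{\left(H{\left(-5,-3 \right)} \right)}} = \frac{885 + 3746}{3316 + \left(\frac{23}{8} - \frac{20}{3}\right)} = \frac{4631}{3316 + \left(23 \cdot \frac{1}{8} - \frac{20}{3}\right)} = \frac{4631}{3316 + \left(\frac{23}{8} - \frac{20}{3}\right)} = \frac{4631}{3316 - \frac{91}{24}} = \frac{4631}{\frac{79493}{24}} = 4631 \cdot \frac{24}{79493} = \frac{111144}{79493}$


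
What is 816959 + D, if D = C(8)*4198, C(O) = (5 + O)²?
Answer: 1526421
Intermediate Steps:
D = 709462 (D = (5 + 8)²*4198 = 13²*4198 = 169*4198 = 709462)
816959 + D = 816959 + 709462 = 1526421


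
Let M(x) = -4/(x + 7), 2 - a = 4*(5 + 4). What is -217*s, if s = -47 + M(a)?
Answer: 274505/27 ≈ 10167.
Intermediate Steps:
a = -34 (a = 2 - 4*(5 + 4) = 2 - 4*9 = 2 - 1*36 = 2 - 36 = -34)
M(x) = -4/(7 + x)
s = -1265/27 (s = -47 - 4/(7 - 34) = -47 - 4/(-27) = -47 - 4*(-1/27) = -47 + 4/27 = -1265/27 ≈ -46.852)
-217*s = -217*(-1265/27) = 274505/27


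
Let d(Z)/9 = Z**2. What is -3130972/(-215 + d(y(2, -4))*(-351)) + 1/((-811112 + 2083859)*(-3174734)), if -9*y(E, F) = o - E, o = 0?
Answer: 1807301332999736755/214153558237794 ≈ 8439.3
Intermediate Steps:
y(E, F) = E/9 (y(E, F) = -(0 - E)/9 = -(-1)*E/9 = E/9)
d(Z) = 9*Z**2
-3130972/(-215 + d(y(2, -4))*(-351)) + 1/((-811112 + 2083859)*(-3174734)) = -3130972/(-215 + (9*((1/9)*2)**2)*(-351)) + 1/((-811112 + 2083859)*(-3174734)) = -3130972/(-215 + (9*(2/9)**2)*(-351)) - 1/3174734/1272747 = -3130972/(-215 + (9*(4/81))*(-351)) + (1/1272747)*(-1/3174734) = -3130972/(-215 + (4/9)*(-351)) - 1/4040633174298 = -3130972/(-215 - 156) - 1/4040633174298 = -3130972/(-371) - 1/4040633174298 = -3130972*(-1/371) - 1/4040633174298 = 3130972/371 - 1/4040633174298 = 1807301332999736755/214153558237794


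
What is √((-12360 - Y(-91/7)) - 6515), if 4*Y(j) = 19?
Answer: 3*I*√8391/2 ≈ 137.4*I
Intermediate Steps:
Y(j) = 19/4 (Y(j) = (¼)*19 = 19/4)
√((-12360 - Y(-91/7)) - 6515) = √((-12360 - 1*19/4) - 6515) = √((-12360 - 19/4) - 6515) = √(-49459/4 - 6515) = √(-75519/4) = 3*I*√8391/2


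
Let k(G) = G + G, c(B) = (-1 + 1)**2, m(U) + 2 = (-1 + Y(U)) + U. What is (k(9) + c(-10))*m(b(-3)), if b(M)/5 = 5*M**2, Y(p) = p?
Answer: 8046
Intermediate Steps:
b(M) = 25*M**2 (b(M) = 5*(5*M**2) = 25*M**2)
m(U) = -3 + 2*U (m(U) = -2 + ((-1 + U) + U) = -2 + (-1 + 2*U) = -3 + 2*U)
c(B) = 0 (c(B) = 0**2 = 0)
k(G) = 2*G
(k(9) + c(-10))*m(b(-3)) = (2*9 + 0)*(-3 + 2*(25*(-3)**2)) = (18 + 0)*(-3 + 2*(25*9)) = 18*(-3 + 2*225) = 18*(-3 + 450) = 18*447 = 8046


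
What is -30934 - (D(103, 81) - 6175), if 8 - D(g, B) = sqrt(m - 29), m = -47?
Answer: -24767 + 2*I*sqrt(19) ≈ -24767.0 + 8.7178*I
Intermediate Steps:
D(g, B) = 8 - 2*I*sqrt(19) (D(g, B) = 8 - sqrt(-47 - 29) = 8 - sqrt(-76) = 8 - 2*I*sqrt(19))
-30934 - (D(103, 81) - 6175) = -30934 - ((8 - 2*I*sqrt(19)) - 6175) = -30934 - (-6167 - 2*I*sqrt(19)) = -30934 + (6167 + 2*I*sqrt(19)) = -24767 + 2*I*sqrt(19)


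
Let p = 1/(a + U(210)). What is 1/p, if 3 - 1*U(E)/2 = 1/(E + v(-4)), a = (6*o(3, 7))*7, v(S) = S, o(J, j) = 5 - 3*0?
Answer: 22247/103 ≈ 215.99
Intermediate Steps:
o(J, j) = 5 (o(J, j) = 5 + 0 = 5)
a = 210 (a = (6*5)*7 = 30*7 = 210)
U(E) = 6 - 2/(-4 + E) (U(E) = 6 - 2/(E - 4) = 6 - 2/(-4 + E))
p = 103/22247 (p = 1/(210 + 2*(-13 + 3*210)/(-4 + 210)) = 1/(210 + 2*(-13 + 630)/206) = 1/(210 + 2*(1/206)*617) = 1/(210 + 617/103) = 1/(22247/103) = 103/22247 ≈ 0.0046298)
1/p = 1/(103/22247) = 22247/103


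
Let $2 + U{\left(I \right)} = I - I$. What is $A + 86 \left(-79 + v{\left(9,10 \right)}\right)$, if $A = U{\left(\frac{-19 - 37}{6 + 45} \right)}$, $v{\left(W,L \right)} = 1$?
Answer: $-6710$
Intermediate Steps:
$U{\left(I \right)} = -2$ ($U{\left(I \right)} = -2 + \left(I - I\right) = -2 + 0 = -2$)
$A = -2$
$A + 86 \left(-79 + v{\left(9,10 \right)}\right) = -2 + 86 \left(-79 + 1\right) = -2 + 86 \left(-78\right) = -2 - 6708 = -6710$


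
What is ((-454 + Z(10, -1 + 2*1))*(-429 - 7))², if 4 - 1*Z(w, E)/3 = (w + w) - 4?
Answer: 45642049600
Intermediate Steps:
Z(w, E) = 24 - 6*w (Z(w, E) = 12 - 3*((w + w) - 4) = 12 - 3*(2*w - 4) = 12 - 3*(-4 + 2*w) = 12 + (12 - 6*w) = 24 - 6*w)
((-454 + Z(10, -1 + 2*1))*(-429 - 7))² = ((-454 + (24 - 6*10))*(-429 - 7))² = ((-454 + (24 - 60))*(-436))² = ((-454 - 36)*(-436))² = (-490*(-436))² = 213640² = 45642049600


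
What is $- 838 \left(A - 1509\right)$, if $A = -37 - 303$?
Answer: $1549462$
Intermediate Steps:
$A = -340$
$- 838 \left(A - 1509\right) = - 838 \left(-340 - 1509\right) = \left(-838\right) \left(-1849\right) = 1549462$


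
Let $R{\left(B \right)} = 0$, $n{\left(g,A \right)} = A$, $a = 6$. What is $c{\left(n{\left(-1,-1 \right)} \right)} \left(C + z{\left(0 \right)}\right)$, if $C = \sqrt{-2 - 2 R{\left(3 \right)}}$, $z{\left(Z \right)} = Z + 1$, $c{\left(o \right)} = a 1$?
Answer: $6 + 6 i \sqrt{2} \approx 6.0 + 8.4853 i$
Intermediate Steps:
$c{\left(o \right)} = 6$ ($c{\left(o \right)} = 6 \cdot 1 = 6$)
$z{\left(Z \right)} = 1 + Z$
$C = i \sqrt{2}$ ($C = \sqrt{-2 - 0} = \sqrt{-2 + 0} = \sqrt{-2} = i \sqrt{2} \approx 1.4142 i$)
$c{\left(n{\left(-1,-1 \right)} \right)} \left(C + z{\left(0 \right)}\right) = 6 \left(i \sqrt{2} + \left(1 + 0\right)\right) = 6 \left(i \sqrt{2} + 1\right) = 6 \left(1 + i \sqrt{2}\right) = 6 + 6 i \sqrt{2}$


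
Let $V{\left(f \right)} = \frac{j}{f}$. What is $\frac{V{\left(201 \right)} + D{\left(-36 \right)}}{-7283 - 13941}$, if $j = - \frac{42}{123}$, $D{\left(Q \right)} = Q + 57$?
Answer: $- \frac{24721}{24986712} \approx -0.00098937$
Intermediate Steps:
$D{\left(Q \right)} = 57 + Q$
$j = - \frac{14}{41}$ ($j = \left(-42\right) \frac{1}{123} = - \frac{14}{41} \approx -0.34146$)
$V{\left(f \right)} = - \frac{14}{41 f}$
$\frac{V{\left(201 \right)} + D{\left(-36 \right)}}{-7283 - 13941} = \frac{- \frac{14}{41 \cdot 201} + \left(57 - 36\right)}{-7283 - 13941} = \frac{\left(- \frac{14}{41}\right) \frac{1}{201} + 21}{-21224} = \left(- \frac{14}{8241} + 21\right) \left(- \frac{1}{21224}\right) = \frac{173047}{8241} \left(- \frac{1}{21224}\right) = - \frac{24721}{24986712}$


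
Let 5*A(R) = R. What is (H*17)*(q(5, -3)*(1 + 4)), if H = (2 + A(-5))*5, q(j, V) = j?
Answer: 2125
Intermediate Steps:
A(R) = R/5
H = 5 (H = (2 + (⅕)*(-5))*5 = (2 - 1)*5 = 1*5 = 5)
(H*17)*(q(5, -3)*(1 + 4)) = (5*17)*(5*(1 + 4)) = 85*(5*5) = 85*25 = 2125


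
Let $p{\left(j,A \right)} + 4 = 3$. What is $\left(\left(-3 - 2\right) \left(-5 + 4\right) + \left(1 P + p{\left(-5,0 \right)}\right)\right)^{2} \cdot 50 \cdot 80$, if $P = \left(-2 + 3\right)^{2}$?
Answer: $100000$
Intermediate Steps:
$p{\left(j,A \right)} = -1$ ($p{\left(j,A \right)} = -4 + 3 = -1$)
$P = 1$ ($P = 1^{2} = 1$)
$\left(\left(-3 - 2\right) \left(-5 + 4\right) + \left(1 P + p{\left(-5,0 \right)}\right)\right)^{2} \cdot 50 \cdot 80 = \left(\left(-3 - 2\right) \left(-5 + 4\right) + \left(1 \cdot 1 - 1\right)\right)^{2} \cdot 50 \cdot 80 = \left(\left(-5\right) \left(-1\right) + \left(1 - 1\right)\right)^{2} \cdot 50 \cdot 80 = \left(5 + 0\right)^{2} \cdot 50 \cdot 80 = 5^{2} \cdot 50 \cdot 80 = 25 \cdot 50 \cdot 80 = 1250 \cdot 80 = 100000$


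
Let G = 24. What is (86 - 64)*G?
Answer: 528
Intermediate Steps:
(86 - 64)*G = (86 - 64)*24 = 22*24 = 528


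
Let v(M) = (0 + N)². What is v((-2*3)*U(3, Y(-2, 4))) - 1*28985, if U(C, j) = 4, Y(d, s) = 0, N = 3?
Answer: -28976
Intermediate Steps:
v(M) = 9 (v(M) = (0 + 3)² = 3² = 9)
v((-2*3)*U(3, Y(-2, 4))) - 1*28985 = 9 - 1*28985 = 9 - 28985 = -28976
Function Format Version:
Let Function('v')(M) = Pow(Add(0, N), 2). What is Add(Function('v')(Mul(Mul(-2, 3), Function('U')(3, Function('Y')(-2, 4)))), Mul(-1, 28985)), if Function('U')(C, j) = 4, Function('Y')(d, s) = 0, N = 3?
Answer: -28976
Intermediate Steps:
Function('v')(M) = 9 (Function('v')(M) = Pow(Add(0, 3), 2) = Pow(3, 2) = 9)
Add(Function('v')(Mul(Mul(-2, 3), Function('U')(3, Function('Y')(-2, 4)))), Mul(-1, 28985)) = Add(9, Mul(-1, 28985)) = Add(9, -28985) = -28976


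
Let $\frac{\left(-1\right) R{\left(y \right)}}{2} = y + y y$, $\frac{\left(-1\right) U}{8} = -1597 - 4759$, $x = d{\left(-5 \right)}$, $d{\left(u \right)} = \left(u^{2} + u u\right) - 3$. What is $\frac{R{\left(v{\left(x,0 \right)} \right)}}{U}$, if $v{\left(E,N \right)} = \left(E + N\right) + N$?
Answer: $- \frac{141}{1589} \approx -0.088735$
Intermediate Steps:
$d{\left(u \right)} = -3 + 2 u^{2}$ ($d{\left(u \right)} = \left(u^{2} + u^{2}\right) - 3 = 2 u^{2} - 3 = -3 + 2 u^{2}$)
$x = 47$ ($x = -3 + 2 \left(-5\right)^{2} = -3 + 2 \cdot 25 = -3 + 50 = 47$)
$v{\left(E,N \right)} = E + 2 N$
$U = 50848$ ($U = - 8 \left(-1597 - 4759\right) = \left(-8\right) \left(-6356\right) = 50848$)
$R{\left(y \right)} = - 2 y - 2 y^{2}$ ($R{\left(y \right)} = - 2 \left(y + y y\right) = - 2 \left(y + y^{2}\right) = - 2 y - 2 y^{2}$)
$\frac{R{\left(v{\left(x,0 \right)} \right)}}{U} = \frac{\left(-2\right) \left(47 + 2 \cdot 0\right) \left(1 + \left(47 + 2 \cdot 0\right)\right)}{50848} = - 2 \left(47 + 0\right) \left(1 + \left(47 + 0\right)\right) \frac{1}{50848} = \left(-2\right) 47 \left(1 + 47\right) \frac{1}{50848} = \left(-2\right) 47 \cdot 48 \cdot \frac{1}{50848} = \left(-4512\right) \frac{1}{50848} = - \frac{141}{1589}$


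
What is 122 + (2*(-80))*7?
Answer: -998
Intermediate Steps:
122 + (2*(-80))*7 = 122 - 160*7 = 122 - 1120 = -998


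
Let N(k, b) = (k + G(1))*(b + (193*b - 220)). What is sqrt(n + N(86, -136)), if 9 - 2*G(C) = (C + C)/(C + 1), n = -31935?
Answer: I*sqrt(2426295) ≈ 1557.7*I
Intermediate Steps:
G(C) = 9/2 - C/(1 + C) (G(C) = 9/2 - (C + C)/(2*(C + 1)) = 9/2 - 2*C/(2*(1 + C)) = 9/2 - C/(1 + C))
N(k, b) = (-220 + 194*b)*(4 + k) (N(k, b) = (k + (9 + 7*1)/(2*(1 + 1)))*(b + (193*b - 220)) = (k + (1/2)*(9 + 7)/2)*(b + (-220 + 193*b)) = (k + (1/2)*(1/2)*16)*(-220 + 194*b) = (k + 4)*(-220 + 194*b) = (4 + k)*(-220 + 194*b) = (-220 + 194*b)*(4 + k))
sqrt(n + N(86, -136)) = sqrt(-31935 + (-880 - 220*86 + 776*(-136) + 194*(-136)*86)) = sqrt(-31935 + (-880 - 18920 - 105536 - 2269024)) = sqrt(-31935 - 2394360) = sqrt(-2426295) = I*sqrt(2426295)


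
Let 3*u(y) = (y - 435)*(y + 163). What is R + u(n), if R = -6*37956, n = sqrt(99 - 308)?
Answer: -754322/3 - 272*I*sqrt(209)/3 ≈ -2.5144e+5 - 1310.8*I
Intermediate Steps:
n = I*sqrt(209) (n = sqrt(-209) = I*sqrt(209) ≈ 14.457*I)
u(y) = (-435 + y)*(163 + y)/3 (u(y) = ((y - 435)*(y + 163))/3 = ((-435 + y)*(163 + y))/3 = (-435 + y)*(163 + y)/3)
R = -227736
R + u(n) = -227736 + (-23635 - 272*I*sqrt(209)/3 + (I*sqrt(209))**2/3) = -227736 + (-23635 - 272*I*sqrt(209)/3 + (1/3)*(-209)) = -227736 + (-23635 - 272*I*sqrt(209)/3 - 209/3) = -227736 + (-71114/3 - 272*I*sqrt(209)/3) = -754322/3 - 272*I*sqrt(209)/3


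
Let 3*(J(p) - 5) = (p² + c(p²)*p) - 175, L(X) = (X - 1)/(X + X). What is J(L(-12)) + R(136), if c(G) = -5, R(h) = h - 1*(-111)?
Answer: 333265/1728 ≈ 192.86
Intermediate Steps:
R(h) = 111 + h (R(h) = h + 111 = 111 + h)
L(X) = (-1 + X)/(2*X) (L(X) = (-1 + X)/((2*X)) = (-1 + X)*(1/(2*X)) = (-1 + X)/(2*X))
J(p) = -160/3 - 5*p/3 + p²/3 (J(p) = 5 + ((p² - 5*p) - 175)/3 = 5 + (-175 + p² - 5*p)/3 = 5 + (-175/3 - 5*p/3 + p²/3) = -160/3 - 5*p/3 + p²/3)
J(L(-12)) + R(136) = (-160/3 - 5*(-1 - 12)/(6*(-12)) + ((½)*(-1 - 12)/(-12))²/3) + (111 + 136) = (-160/3 - 5*(-1)*(-13)/(6*12) + ((½)*(-1/12)*(-13))²/3) + 247 = (-160/3 - 5/3*13/24 + (13/24)²/3) + 247 = (-160/3 - 65/72 + (⅓)*(169/576)) + 247 = (-160/3 - 65/72 + 169/1728) + 247 = -93551/1728 + 247 = 333265/1728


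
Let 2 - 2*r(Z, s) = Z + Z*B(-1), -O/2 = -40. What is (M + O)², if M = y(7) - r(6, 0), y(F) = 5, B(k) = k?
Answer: 7056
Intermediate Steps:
O = 80 (O = -2*(-40) = 80)
r(Z, s) = 1 (r(Z, s) = 1 - (Z + Z*(-1))/2 = 1 - (Z - Z)/2 = 1 - ½*0 = 1 + 0 = 1)
M = 4 (M = 5 - 1*1 = 5 - 1 = 4)
(M + O)² = (4 + 80)² = 84² = 7056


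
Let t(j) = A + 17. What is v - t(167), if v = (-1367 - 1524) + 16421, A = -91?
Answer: 13604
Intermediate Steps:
t(j) = -74 (t(j) = -91 + 17 = -74)
v = 13530 (v = -2891 + 16421 = 13530)
v - t(167) = 13530 - 1*(-74) = 13530 + 74 = 13604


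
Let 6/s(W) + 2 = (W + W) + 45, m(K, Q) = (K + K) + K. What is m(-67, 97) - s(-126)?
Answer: -42003/209 ≈ -200.97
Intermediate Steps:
m(K, Q) = 3*K (m(K, Q) = 2*K + K = 3*K)
s(W) = 6/(43 + 2*W) (s(W) = 6/(-2 + ((W + W) + 45)) = 6/(-2 + (2*W + 45)) = 6/(-2 + (45 + 2*W)) = 6/(43 + 2*W))
m(-67, 97) - s(-126) = 3*(-67) - 6/(43 + 2*(-126)) = -201 - 6/(43 - 252) = -201 - 6/(-209) = -201 - 6*(-1)/209 = -201 - 1*(-6/209) = -201 + 6/209 = -42003/209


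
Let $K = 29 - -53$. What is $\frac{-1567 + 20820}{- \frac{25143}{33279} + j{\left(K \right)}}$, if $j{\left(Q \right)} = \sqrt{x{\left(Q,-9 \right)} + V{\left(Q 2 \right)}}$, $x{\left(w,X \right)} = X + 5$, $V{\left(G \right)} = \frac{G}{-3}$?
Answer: $- \frac{5369879239647}{21868341707} - \frac{9476684628788 i \sqrt{33}}{21868341707} \approx -245.55 - 2489.4 i$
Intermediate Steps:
$K = 82$ ($K = 29 + 53 = 82$)
$V{\left(G \right)} = - \frac{G}{3}$ ($V{\left(G \right)} = G \left(- \frac{1}{3}\right) = - \frac{G}{3}$)
$x{\left(w,X \right)} = 5 + X$
$j{\left(Q \right)} = \sqrt{-4 - \frac{2 Q}{3}}$ ($j{\left(Q \right)} = \sqrt{\left(5 - 9\right) - \frac{Q 2}{3}} = \sqrt{-4 - \frac{2 Q}{3}}$)
$\frac{-1567 + 20820}{- \frac{25143}{33279} + j{\left(K \right)}} = \frac{-1567 + 20820}{- \frac{25143}{33279} + \frac{\sqrt{-36 - 492}}{3}} = \frac{19253}{\left(-25143\right) \frac{1}{33279} + \frac{\sqrt{-36 - 492}}{3}} = \frac{19253}{- \frac{8381}{11093} + \frac{\sqrt{-528}}{3}} = \frac{19253}{- \frac{8381}{11093} + \frac{4 i \sqrt{33}}{3}}$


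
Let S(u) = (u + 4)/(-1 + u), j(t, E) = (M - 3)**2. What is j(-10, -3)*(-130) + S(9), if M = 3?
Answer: 13/8 ≈ 1.6250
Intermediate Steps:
j(t, E) = 0 (j(t, E) = (3 - 3)**2 = 0**2 = 0)
S(u) = (4 + u)/(-1 + u)
j(-10, -3)*(-130) + S(9) = 0*(-130) + (4 + 9)/(-1 + 9) = 0 + 13/8 = 13/8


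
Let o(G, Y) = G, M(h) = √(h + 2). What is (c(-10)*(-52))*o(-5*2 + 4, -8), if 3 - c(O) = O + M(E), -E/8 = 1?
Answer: 4056 - 312*I*√6 ≈ 4056.0 - 764.24*I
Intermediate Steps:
E = -8 (E = -8*1 = -8)
M(h) = √(2 + h)
c(O) = 3 - O - I*√6 (c(O) = 3 - (O + √(2 - 8)) = 3 - (O + √(-6)) = 3 - (O + I*√6) = 3 + (-O - I*√6) = 3 - O - I*√6)
(c(-10)*(-52))*o(-5*2 + 4, -8) = ((3 - 1*(-10) - I*√6)*(-52))*(-5*2 + 4) = ((3 + 10 - I*√6)*(-52))*(-10 + 4) = ((13 - I*√6)*(-52))*(-6) = (-676 + 52*I*√6)*(-6) = 4056 - 312*I*√6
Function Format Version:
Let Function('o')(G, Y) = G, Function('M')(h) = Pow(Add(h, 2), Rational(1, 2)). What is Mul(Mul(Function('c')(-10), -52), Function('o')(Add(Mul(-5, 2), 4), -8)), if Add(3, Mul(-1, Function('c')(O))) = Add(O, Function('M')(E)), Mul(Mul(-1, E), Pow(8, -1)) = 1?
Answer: Add(4056, Mul(-312, I, Pow(6, Rational(1, 2)))) ≈ Add(4056.0, Mul(-764.24, I))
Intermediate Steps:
E = -8 (E = Mul(-8, 1) = -8)
Function('M')(h) = Pow(Add(2, h), Rational(1, 2))
Function('c')(O) = Add(3, Mul(-1, O), Mul(-1, I, Pow(6, Rational(1, 2)))) (Function('c')(O) = Add(3, Mul(-1, Add(O, Pow(Add(2, -8), Rational(1, 2))))) = Add(3, Mul(-1, Add(O, Pow(-6, Rational(1, 2))))) = Add(3, Mul(-1, Add(O, Mul(I, Pow(6, Rational(1, 2)))))) = Add(3, Add(Mul(-1, O), Mul(-1, I, Pow(6, Rational(1, 2))))) = Add(3, Mul(-1, O), Mul(-1, I, Pow(6, Rational(1, 2)))))
Mul(Mul(Function('c')(-10), -52), Function('o')(Add(Mul(-5, 2), 4), -8)) = Mul(Mul(Add(3, Mul(-1, -10), Mul(-1, I, Pow(6, Rational(1, 2)))), -52), Add(Mul(-5, 2), 4)) = Mul(Mul(Add(3, 10, Mul(-1, I, Pow(6, Rational(1, 2)))), -52), Add(-10, 4)) = Mul(Mul(Add(13, Mul(-1, I, Pow(6, Rational(1, 2)))), -52), -6) = Mul(Add(-676, Mul(52, I, Pow(6, Rational(1, 2)))), -6) = Add(4056, Mul(-312, I, Pow(6, Rational(1, 2))))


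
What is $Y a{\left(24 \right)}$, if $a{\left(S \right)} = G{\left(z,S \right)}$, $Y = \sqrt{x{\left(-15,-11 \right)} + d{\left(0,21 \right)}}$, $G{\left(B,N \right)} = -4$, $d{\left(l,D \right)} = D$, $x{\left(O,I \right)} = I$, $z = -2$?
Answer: $- 4 \sqrt{10} \approx -12.649$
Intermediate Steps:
$Y = \sqrt{10}$ ($Y = \sqrt{-11 + 21} = \sqrt{10} \approx 3.1623$)
$a{\left(S \right)} = -4$
$Y a{\left(24 \right)} = \sqrt{10} \left(-4\right) = - 4 \sqrt{10}$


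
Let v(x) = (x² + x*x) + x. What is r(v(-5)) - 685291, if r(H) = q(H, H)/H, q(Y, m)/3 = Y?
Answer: -685288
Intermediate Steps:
q(Y, m) = 3*Y
v(x) = x + 2*x² (v(x) = (x² + x²) + x = 2*x² + x = x + 2*x²)
r(H) = 3 (r(H) = (3*H)/H = 3)
r(v(-5)) - 685291 = 3 - 685291 = -685288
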